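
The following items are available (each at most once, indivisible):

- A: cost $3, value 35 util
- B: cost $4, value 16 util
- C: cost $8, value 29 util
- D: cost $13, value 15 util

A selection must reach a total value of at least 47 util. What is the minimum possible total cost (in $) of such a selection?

7

Subsets with value ≥ 47, sorted by total cost:
- A+B: cost 7, value 51
- A+C: cost 11, value 64
Minimum cost: 7 $.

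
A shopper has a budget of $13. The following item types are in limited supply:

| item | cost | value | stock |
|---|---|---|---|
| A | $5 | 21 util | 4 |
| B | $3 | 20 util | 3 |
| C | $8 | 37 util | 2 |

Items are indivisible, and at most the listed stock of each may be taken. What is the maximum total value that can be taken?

62 util

Best selections within cost 13 and stock limits:
- 2×A + 1×B: cost 13, value 62
- 1×A + 2×B: cost 11, value 61
Best: 62 util.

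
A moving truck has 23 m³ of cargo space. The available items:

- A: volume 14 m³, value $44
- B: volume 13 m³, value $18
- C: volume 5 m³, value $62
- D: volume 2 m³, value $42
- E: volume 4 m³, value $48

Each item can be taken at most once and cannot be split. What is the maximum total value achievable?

This is a 0/1 knapsack; check combinations near the capacity.
- A+C+E: volume 14+5+4=23, value 44+62+48=154
- C+D+E: volume 5+2+4=11, value 62+42+48=152
- A+C+D: volume 14+5+2=21, value 44+62+42=148
- A+D+E: volume 14+2+4=20, value 44+42+48=134
Best: $154.

$154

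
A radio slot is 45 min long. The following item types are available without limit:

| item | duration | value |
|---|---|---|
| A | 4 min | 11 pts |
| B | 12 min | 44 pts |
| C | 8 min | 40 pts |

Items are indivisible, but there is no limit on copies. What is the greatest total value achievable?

211 pts

Best value-per-unit is C at 40/8; filling with it alone gives 5×40 = 200.
Optimal mix: 1×A + 5×C → duration 44, value 211.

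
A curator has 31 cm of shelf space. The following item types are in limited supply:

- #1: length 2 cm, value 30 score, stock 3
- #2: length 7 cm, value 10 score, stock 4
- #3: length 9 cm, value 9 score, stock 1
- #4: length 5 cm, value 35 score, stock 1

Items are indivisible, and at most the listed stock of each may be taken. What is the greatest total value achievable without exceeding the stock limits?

Best selections within length 31 and stock limits:
- 3×#1 + 2×#2 + 1×#4: length 25, value 145
- 3×#1 + 1×#2 + 1×#3 + 1×#4: length 27, value 144
Best: 145 score.

145 score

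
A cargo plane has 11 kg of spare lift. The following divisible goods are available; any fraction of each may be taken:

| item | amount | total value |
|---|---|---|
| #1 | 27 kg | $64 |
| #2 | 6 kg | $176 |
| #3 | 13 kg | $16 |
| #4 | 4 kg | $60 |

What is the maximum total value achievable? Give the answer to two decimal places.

238.37

Take in order of value per unit:
- #2 (176/6 per unit): all 6 → value 176, running total 176.00
- #4 (60/4 per unit): all 4 → value 60, running total 236.00
- #1 (64/27 per unit): 1 of 27 → value 1×64/27 = 2.3704, running total 238.37
Total 238.37.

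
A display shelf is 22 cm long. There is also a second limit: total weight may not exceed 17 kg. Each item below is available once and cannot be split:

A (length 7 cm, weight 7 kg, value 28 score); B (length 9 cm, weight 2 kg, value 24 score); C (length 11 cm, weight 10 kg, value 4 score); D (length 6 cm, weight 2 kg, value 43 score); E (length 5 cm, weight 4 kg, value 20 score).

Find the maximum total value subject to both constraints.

95 score

Feasible sets respecting both limits:
- A+B+D: length 22, weight 11, value 95
- A+D+E: length 18, weight 13, value 91
- B+D+E: length 20, weight 8, value 87
- A+B+E: length 21, weight 13, value 72
Best: 95 score.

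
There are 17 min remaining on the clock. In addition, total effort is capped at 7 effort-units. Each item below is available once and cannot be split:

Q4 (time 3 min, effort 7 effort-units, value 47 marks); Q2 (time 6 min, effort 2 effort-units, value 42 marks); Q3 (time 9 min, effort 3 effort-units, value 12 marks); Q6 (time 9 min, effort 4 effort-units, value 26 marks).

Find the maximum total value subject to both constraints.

Feasible sets respecting both limits:
- Q2+Q6: time 15, effort 6, value 68
- Q2+Q3: time 15, effort 5, value 54
- Q4: time 3, effort 7, value 47
- Q2: time 6, effort 2, value 42
Best: 68 marks.

68 marks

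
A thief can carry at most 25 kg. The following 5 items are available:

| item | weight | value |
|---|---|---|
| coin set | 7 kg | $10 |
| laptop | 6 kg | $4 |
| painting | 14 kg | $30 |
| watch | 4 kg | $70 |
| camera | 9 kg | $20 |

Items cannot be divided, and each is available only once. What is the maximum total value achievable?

$110

Check high-value combinations within 25 kg:
- coin set+painting+watch: weight 7+14+4=25, value 10+30+70=110
- laptop+painting+watch: weight 6+14+4=24, value 4+30+70=104
- painting+watch: weight 14+4=18, value 30+70=100
Best: $110.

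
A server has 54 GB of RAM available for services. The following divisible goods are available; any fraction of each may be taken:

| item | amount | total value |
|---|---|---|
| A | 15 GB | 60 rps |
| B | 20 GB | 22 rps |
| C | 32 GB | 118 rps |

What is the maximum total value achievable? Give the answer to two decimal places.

Take in order of value per unit:
- A (60/15 per unit): all 15 → value 60, running total 60.00
- C (118/32 per unit): all 32 → value 118, running total 178.00
- B (22/20 per unit): 7 of 20 → value 7×22/20 = 7.7000, running total 185.70
Total 185.70.

185.70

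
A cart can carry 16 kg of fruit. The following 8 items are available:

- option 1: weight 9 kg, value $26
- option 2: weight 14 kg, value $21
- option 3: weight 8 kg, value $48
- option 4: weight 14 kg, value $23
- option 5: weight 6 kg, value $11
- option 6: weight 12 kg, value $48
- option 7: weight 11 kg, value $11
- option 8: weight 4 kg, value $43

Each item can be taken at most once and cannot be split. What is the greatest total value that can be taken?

$91

Check high-value combinations within 16 kg:
- option 3+option 8: weight 8+4=12, value 48+43=91
- option 6+option 8: weight 12+4=16, value 48+43=91
- option 1+option 8: weight 9+4=13, value 26+43=69
- option 3+option 5: weight 8+6=14, value 48+11=59
- option 5+option 8: weight 6+4=10, value 11+43=54
Best: $91.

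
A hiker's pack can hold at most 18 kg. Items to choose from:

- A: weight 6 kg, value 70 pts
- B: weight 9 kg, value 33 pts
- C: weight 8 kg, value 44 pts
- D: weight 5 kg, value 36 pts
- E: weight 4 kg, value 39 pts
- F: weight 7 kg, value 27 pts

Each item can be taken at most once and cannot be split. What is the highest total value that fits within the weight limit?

153 pts

Check high-value combinations within 18 kg:
- A+C+E: weight 6+8+4=18, value 70+44+39=153
- A+D+E: weight 6+5+4=15, value 70+36+39=145
- A+E+F: weight 6+4+7=17, value 70+39+27=136
Best: 153 pts.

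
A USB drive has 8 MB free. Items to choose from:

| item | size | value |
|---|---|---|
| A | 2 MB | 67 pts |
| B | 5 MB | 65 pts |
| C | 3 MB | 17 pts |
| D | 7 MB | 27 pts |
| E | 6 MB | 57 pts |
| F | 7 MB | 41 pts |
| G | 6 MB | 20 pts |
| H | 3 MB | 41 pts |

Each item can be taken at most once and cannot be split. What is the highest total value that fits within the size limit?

132 pts

This is a 0/1 knapsack; check combinations near the capacity.
- A+B: size 2+5=7, value 67+65=132
- A+C+H: size 2+3+3=8, value 67+17+41=125
- A+E: size 2+6=8, value 67+57=124
- A+H: size 2+3=5, value 67+41=108
- B+H: size 5+3=8, value 65+41=106
Best: 132 pts.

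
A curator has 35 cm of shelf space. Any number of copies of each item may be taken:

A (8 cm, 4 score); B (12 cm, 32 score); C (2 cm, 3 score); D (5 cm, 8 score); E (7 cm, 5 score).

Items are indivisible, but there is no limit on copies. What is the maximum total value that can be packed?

81 score

Best value-per-unit is B at 32/12; filling with it alone gives 2×32 = 64.
Optimal mix: 2×B + 3×C + 1×D → length 35, value 81.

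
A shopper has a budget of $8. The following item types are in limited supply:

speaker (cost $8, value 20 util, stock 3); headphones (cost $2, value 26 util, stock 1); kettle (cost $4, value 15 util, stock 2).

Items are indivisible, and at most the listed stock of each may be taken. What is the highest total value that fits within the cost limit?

Best selections within cost 8 and stock limits:
- 1×headphones + 1×kettle: cost 6, value 41
- 2×kettle: cost 8, value 30
- 1×headphones: cost 2, value 26
Best: 41 util.

41 util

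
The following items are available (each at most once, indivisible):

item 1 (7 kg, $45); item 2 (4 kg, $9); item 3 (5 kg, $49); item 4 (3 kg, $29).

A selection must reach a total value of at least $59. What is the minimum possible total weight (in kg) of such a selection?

8

Subsets with value ≥ 59, sorted by total weight:
- item 3+item 4: weight 8, value 78
- item 1+item 4: weight 10, value 74
- item 1+item 3: weight 12, value 94
- item 2+item 3+item 4: weight 12, value 87
Minimum weight: 8 kg.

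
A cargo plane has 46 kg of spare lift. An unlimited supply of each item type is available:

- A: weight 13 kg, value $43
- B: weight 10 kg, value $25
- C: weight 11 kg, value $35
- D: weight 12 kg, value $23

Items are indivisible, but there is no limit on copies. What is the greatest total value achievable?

Best value-per-unit is A at 43/13; filling with it alone gives 3×43 = 129.
Optimal mix: 1×A + 3×C → weight 46, value 148.

$148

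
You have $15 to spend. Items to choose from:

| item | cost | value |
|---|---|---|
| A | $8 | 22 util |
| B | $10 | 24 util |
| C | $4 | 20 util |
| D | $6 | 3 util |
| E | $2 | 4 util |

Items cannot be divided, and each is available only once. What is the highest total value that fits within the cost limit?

46 util

This is a 0/1 knapsack; check combinations near the capacity.
- A+C+E: cost 8+4+2=14, value 22+20+4=46
- B+C: cost 10+4=14, value 24+20=44
- A+C: cost 8+4=12, value 22+20=42
- B+E: cost 10+2=12, value 24+4=28
- C+D+E: cost 4+6+2=12, value 20+3+4=27
Best: 46 util.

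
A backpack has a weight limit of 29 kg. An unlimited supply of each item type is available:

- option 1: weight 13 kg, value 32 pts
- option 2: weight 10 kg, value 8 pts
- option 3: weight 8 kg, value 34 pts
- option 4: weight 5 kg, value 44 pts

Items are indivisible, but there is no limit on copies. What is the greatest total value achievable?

Best value-per-unit is option 4 at 44/5, and filling with it alone uses weight 5×5=25. No mix of the others beats 5×44 = 220.

220 pts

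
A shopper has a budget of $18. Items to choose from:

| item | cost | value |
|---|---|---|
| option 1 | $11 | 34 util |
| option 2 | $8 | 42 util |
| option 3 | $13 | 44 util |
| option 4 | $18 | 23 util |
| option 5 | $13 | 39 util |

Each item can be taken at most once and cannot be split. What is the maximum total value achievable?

44 util

Check high-value combinations within $18:
- option 3: cost 13, value 44
- option 2: cost 8, value 42
- option 5: cost 13, value 39
- option 1: cost 11, value 34
Best: 44 util.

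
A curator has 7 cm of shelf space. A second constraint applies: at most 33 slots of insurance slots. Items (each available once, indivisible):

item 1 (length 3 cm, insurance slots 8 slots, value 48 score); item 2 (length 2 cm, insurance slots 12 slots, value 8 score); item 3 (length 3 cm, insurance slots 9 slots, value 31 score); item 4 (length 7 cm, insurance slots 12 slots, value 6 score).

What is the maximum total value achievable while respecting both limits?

Feasible sets respecting both limits:
- item 1+item 3: length 6, insurance slots 17, value 79
- item 1+item 2: length 5, insurance slots 20, value 56
- item 1: length 3, insurance slots 8, value 48
- item 2+item 3: length 5, insurance slots 21, value 39
Best: 79 score.

79 score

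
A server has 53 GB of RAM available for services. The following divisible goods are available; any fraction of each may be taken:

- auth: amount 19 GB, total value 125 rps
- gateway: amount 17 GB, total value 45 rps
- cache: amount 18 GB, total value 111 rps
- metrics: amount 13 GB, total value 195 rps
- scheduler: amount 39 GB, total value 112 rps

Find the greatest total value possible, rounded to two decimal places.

439.62

Take in order of value per unit:
- metrics (195/13 per unit): all 13 → value 195, running total 195.00
- auth (125/19 per unit): all 19 → value 125, running total 320.00
- cache (111/18 per unit): all 18 → value 111, running total 431.00
- scheduler (112/39 per unit): 3 of 39 → value 3×112/39 = 8.6154, running total 439.62
Total 439.62.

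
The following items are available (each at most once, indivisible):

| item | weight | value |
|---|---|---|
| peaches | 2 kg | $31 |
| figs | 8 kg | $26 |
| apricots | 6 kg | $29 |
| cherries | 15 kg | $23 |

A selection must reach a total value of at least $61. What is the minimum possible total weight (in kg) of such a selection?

Subsets with value ≥ 61, sorted by total weight:
- peaches+figs+apricots: weight 16, value 86
- peaches+apricots+cherries: weight 23, value 83
- peaches+figs+cherries: weight 25, value 80
- figs+apricots+cherries: weight 29, value 78
Minimum weight: 16 kg.

16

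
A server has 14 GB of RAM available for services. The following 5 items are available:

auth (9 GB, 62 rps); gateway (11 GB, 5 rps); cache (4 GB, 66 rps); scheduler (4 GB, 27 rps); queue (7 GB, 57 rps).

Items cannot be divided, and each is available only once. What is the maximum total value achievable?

128 rps

Check high-value combinations within 14 GB:
- auth+cache: memory 9+4=13, value 62+66=128
- cache+queue: memory 4+7=11, value 66+57=123
- cache+scheduler: memory 4+4=8, value 66+27=93
Best: 128 rps.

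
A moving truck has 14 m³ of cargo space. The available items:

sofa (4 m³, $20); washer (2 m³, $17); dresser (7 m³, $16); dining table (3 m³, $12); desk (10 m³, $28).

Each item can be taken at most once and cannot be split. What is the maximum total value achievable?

$53

This is a 0/1 knapsack; check combinations near the capacity.
- sofa+washer+dresser: volume 4+2+7=13, value 20+17+16=53
- sofa+washer+dining table: volume 4+2+3=9, value 20+17+12=49
- sofa+dresser+dining table: volume 4+7+3=14, value 20+16+12=48
- sofa+desk: volume 4+10=14, value 20+28=48
Best: $53.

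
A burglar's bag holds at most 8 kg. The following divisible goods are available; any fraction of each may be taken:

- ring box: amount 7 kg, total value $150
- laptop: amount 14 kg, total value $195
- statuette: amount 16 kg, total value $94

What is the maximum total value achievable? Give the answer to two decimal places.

Take in order of value per unit:
- ring box (150/7 per unit): all 7 → value 150, running total 150.00
- laptop (195/14 per unit): 1 of 14 → value 1×195/14 = 13.9286, running total 163.93
Total 163.93.

163.93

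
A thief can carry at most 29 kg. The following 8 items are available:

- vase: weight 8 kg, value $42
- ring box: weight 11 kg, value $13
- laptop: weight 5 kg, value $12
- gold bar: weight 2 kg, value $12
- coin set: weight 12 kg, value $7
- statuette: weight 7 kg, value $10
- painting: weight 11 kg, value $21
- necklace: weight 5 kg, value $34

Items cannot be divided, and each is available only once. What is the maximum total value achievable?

This is a 0/1 knapsack; check combinations near the capacity.
- vase+laptop+gold bar+statuette+necklace: weight 8+5+2+7+5=27, value 42+12+12+10+34=110
- vase+gold bar+painting+necklace: weight 8+2+11+5=26, value 42+12+21+34=109
- vase+laptop+painting+necklace: weight 8+5+11+5=29, value 42+12+21+34=109
- vase+ring box+gold bar+necklace: weight 8+11+2+5=26, value 42+13+12+34=101
Best: $110.

$110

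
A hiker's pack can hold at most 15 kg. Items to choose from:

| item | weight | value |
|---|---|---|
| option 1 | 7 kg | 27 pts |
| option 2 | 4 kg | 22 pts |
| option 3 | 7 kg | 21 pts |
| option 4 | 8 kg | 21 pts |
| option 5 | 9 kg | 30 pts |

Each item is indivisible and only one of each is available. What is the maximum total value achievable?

52 pts

Check high-value combinations within 15 kg:
- option 2+option 5: weight 4+9=13, value 22+30=52
- option 1+option 2: weight 7+4=11, value 27+22=49
- option 1+option 3: weight 7+7=14, value 27+21=48
- option 1+option 4: weight 7+8=15, value 27+21=48
- option 2+option 3: weight 4+7=11, value 22+21=43
Best: 52 pts.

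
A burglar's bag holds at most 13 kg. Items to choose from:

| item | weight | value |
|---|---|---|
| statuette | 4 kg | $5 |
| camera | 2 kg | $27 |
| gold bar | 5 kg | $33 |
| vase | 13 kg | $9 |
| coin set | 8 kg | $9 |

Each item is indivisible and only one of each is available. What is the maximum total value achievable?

This is a 0/1 knapsack; check combinations near the capacity.
- statuette+camera+gold bar: weight 4+2+5=11, value 5+27+33=65
- camera+gold bar: weight 2+5=7, value 27+33=60
- gold bar+coin set: weight 5+8=13, value 33+9=42
- statuette+gold bar: weight 4+5=9, value 5+33=38
Best: $65.

$65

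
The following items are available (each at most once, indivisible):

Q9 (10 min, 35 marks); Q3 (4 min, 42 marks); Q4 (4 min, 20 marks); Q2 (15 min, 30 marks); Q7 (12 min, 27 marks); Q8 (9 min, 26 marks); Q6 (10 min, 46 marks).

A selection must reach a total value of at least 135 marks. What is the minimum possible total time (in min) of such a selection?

Subsets with value ≥ 135, sorted by total time:
- Q9+Q3+Q4+Q6: time 28, value 143
- Q3+Q4+Q7+Q6: time 30, value 135
- Q9+Q3+Q8+Q6: time 33, value 149
- Q3+Q4+Q2+Q6: time 33, value 138
Minimum time: 28 min.

28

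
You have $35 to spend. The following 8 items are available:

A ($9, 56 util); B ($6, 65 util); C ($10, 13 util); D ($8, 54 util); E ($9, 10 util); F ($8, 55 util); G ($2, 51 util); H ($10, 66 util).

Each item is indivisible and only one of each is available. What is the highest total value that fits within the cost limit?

Check high-value combinations within $35:
- A+B+F+G+H: cost 9+6+8+2+10=35, value 56+65+55+51+66=293
- A+B+D+G+H: cost 9+6+8+2+10=35, value 56+65+54+51+66=292
- B+D+F+G+H: cost 6+8+8+2+10=34, value 65+54+55+51+66=291
- A+B+D+F+G: cost 9+6+8+8+2=33, value 56+65+54+55+51=281
- B+E+F+G+H: cost 6+9+8+2+10=35, value 65+10+55+51+66=247
Best: 293 util.

293 util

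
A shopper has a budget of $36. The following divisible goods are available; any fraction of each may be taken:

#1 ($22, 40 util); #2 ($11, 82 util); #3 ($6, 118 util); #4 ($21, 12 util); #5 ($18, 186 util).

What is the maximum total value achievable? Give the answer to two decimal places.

387.82

Take in order of value per unit:
- #3 (118/6 per unit): all 6 → value 118, running total 118.00
- #5 (186/18 per unit): all 18 → value 186, running total 304.00
- #2 (82/11 per unit): all 11 → value 82, running total 386.00
- #1 (40/22 per unit): 1 of 22 → value 1×40/22 = 1.8182, running total 387.82
Total 387.82.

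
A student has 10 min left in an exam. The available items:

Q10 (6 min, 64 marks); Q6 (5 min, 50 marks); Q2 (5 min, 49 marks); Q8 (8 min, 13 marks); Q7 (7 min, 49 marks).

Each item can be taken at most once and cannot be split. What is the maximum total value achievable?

99 marks

Check high-value combinations within 10 min:
- Q6+Q2: time 5+5=10, value 50+49=99
- Q10: time 6, value 64
- Q6: time 5, value 50
- Q2: time 5, value 49
- Q7: time 7, value 49
Best: 99 marks.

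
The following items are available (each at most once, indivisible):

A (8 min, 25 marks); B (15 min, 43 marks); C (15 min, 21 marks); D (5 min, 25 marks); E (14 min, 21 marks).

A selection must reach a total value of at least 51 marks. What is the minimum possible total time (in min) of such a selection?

Subsets with value ≥ 51, sorted by total time:
- B+D: time 20, value 68
- A+B: time 23, value 68
- A+D+E: time 27, value 71
Minimum time: 20 min.

20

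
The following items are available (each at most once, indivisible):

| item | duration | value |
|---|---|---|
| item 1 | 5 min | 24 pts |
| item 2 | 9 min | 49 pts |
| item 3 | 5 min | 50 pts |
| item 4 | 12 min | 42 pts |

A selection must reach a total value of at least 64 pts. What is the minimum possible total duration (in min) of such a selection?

Subsets with value ≥ 64, sorted by total duration:
- item 1+item 3: duration 10, value 74
- item 2+item 3: duration 14, value 99
Minimum duration: 10 min.

10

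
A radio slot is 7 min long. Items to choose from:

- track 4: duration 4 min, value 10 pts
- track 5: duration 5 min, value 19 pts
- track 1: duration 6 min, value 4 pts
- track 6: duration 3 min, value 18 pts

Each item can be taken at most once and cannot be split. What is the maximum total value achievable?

28 pts

Check high-value combinations within 7 min:
- track 4+track 6: duration 4+3=7, value 10+18=28
- track 5: duration 5, value 19
- track 6: duration 3, value 18
Best: 28 pts.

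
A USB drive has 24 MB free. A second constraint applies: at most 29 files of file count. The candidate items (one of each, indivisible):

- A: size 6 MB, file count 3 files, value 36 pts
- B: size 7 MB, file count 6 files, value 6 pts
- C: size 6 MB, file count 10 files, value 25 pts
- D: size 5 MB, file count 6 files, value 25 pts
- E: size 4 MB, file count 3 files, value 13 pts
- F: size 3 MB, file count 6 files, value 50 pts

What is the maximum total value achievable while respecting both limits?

149 pts

Feasible sets respecting both limits:
- A+C+D+E+F: size 24, file count 28, value 149
- A+C+D+F: size 20, file count 25, value 136
- A+C+E+F: size 19, file count 22, value 124
Best: 149 pts.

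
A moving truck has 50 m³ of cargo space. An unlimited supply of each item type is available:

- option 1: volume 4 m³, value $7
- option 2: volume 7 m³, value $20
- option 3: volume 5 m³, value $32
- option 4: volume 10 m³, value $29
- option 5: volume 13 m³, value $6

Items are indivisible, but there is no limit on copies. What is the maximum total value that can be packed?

$320

Best value-per-unit is option 3 at 32/5, and filling with it alone uses volume 10×5=50. No mix of the others beats 10×32 = 320.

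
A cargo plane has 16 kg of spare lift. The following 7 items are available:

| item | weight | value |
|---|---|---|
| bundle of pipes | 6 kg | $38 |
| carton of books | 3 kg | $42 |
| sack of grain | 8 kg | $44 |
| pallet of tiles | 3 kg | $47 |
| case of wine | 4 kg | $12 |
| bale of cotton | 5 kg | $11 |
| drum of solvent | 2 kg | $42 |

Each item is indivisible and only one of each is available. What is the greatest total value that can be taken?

$175

Check high-value combinations within 16 kg:
- carton of books+sack of grain+pallet of tiles+drum of solvent: weight 3+8+3+2=16, value 42+44+47+42=175
- bundle of pipes+carton of books+pallet of tiles+drum of solvent: weight 6+3+3+2=14, value 38+42+47+42=169
- carton of books+pallet of tiles+case of wine+drum of solvent: weight 3+3+4+2=12, value 42+47+12+42=143
Best: $175.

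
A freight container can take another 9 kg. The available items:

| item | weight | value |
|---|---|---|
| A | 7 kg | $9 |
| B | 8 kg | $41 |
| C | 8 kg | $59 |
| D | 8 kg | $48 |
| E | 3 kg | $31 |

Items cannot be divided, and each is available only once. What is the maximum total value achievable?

This is a 0/1 knapsack; check combinations near the capacity.
- C: weight 8, value 59
- D: weight 8, value 48
- B: weight 8, value 41
Best: $59.

$59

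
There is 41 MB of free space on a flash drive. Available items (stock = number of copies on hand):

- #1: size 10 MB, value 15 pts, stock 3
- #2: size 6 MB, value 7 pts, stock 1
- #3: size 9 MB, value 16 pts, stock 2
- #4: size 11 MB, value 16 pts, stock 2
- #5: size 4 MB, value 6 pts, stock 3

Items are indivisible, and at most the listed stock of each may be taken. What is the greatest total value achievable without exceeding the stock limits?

Top feasible selections:
- 2×#3 + 1×#4 + 3×#5: size 41, value 66
- 1×#1 + 2×#3 + 3×#5: size 40, value 65
Best: 66 pts.

66 pts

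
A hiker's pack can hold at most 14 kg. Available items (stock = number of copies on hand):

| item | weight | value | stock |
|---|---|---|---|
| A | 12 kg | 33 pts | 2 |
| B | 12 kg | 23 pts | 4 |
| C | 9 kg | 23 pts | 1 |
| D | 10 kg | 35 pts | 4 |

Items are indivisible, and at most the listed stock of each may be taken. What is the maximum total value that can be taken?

Top feasible selections:
- 1×D: weight 10, value 35
- 1×A: weight 12, value 33
- 1×C: weight 9, value 23
Best: 35 pts.

35 pts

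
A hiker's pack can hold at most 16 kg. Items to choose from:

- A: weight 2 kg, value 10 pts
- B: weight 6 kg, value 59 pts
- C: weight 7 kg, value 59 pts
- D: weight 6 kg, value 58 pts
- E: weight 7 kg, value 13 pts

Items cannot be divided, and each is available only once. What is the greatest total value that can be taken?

128 pts

Check high-value combinations within 16 kg:
- A+B+C: weight 2+6+7=15, value 10+59+59=128
- A+B+D: weight 2+6+6=14, value 10+59+58=127
- A+C+D: weight 2+7+6=15, value 10+59+58=127
- B+C: weight 6+7=13, value 59+59=118
Best: 128 pts.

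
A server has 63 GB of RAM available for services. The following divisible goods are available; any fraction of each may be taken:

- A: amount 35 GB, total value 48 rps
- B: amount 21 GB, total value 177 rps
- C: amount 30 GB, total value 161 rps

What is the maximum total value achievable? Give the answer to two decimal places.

Take in order of value per unit:
- B (177/21 per unit): all 21 → value 177, running total 177.00
- C (161/30 per unit): all 30 → value 161, running total 338.00
- A (48/35 per unit): 12 of 35 → value 12×48/35 = 16.4571, running total 354.46
Total 354.46.

354.46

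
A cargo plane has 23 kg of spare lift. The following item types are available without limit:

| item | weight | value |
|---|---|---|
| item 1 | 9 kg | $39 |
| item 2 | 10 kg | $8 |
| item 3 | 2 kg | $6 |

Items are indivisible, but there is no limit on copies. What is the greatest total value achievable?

Best value-per-unit is item 1 at 39/9; filling with it alone gives 2×39 = 78.
Optimal mix: 2×item 1 + 2×item 3 → weight 22, value 90.

$90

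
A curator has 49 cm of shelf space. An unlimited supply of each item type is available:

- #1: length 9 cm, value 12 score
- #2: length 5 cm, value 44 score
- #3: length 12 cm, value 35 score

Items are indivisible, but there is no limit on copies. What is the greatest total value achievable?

396 score

Best value-per-unit is #2 at 44/5, and filling with it alone uses length 9×5=45. No mix of the others beats 9×44 = 396.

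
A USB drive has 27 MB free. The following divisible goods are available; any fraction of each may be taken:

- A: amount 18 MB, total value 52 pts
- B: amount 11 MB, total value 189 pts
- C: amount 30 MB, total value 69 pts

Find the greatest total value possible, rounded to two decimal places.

Take in order of value per unit:
- B (189/11 per unit): all 11 → value 189, running total 189.00
- A (52/18 per unit): 16 of 18 → value 16×52/18 = 46.2222, running total 235.22
Total 235.22.

235.22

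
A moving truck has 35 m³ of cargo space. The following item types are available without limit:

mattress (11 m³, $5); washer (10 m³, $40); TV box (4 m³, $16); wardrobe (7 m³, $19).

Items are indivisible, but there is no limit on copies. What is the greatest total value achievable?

Best value-per-unit is washer at 40/10; filling with it alone gives 3×40 = 120.
Optimal mix: 3×washer + 1×TV box → volume 34, value 136.

$136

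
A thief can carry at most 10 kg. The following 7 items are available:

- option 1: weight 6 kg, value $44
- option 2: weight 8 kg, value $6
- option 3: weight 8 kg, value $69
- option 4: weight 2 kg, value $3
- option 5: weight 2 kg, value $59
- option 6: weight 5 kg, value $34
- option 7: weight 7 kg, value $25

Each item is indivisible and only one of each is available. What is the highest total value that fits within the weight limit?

$128

Check high-value combinations within 10 kg:
- option 3+option 5: weight 8+2=10, value 69+59=128
- option 1+option 4+option 5: weight 6+2+2=10, value 44+3+59=106
- option 1+option 5: weight 6+2=8, value 44+59=103
- option 4+option 5+option 6: weight 2+2+5=9, value 3+59+34=96
- option 5+option 6: weight 2+5=7, value 59+34=93
Best: $128.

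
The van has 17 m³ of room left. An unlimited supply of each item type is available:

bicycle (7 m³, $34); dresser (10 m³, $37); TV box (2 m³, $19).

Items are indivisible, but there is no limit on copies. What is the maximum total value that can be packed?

Best value-per-unit is TV box at 19/2, and filling with it alone uses volume 8×2=16. No mix of the others beats 8×19 = 152.

$152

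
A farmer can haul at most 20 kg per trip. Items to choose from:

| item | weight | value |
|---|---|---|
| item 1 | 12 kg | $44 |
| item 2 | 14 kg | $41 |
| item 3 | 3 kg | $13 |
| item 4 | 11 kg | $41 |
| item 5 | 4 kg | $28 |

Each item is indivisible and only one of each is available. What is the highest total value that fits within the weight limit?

$85

Check high-value combinations within 20 kg:
- item 1+item 3+item 5: weight 12+3+4=19, value 44+13+28=85
- item 3+item 4+item 5: weight 3+11+4=18, value 13+41+28=82
- item 1+item 5: weight 12+4=16, value 44+28=72
Best: $85.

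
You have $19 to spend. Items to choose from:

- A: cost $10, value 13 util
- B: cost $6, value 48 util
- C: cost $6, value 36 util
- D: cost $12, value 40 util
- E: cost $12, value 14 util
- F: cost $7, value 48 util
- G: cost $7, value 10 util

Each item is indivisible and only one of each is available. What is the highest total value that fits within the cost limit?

This is a 0/1 knapsack; check combinations near the capacity.
- B+C+F: cost 6+6+7=19, value 48+36+48=132
- B+F: cost 6+7=13, value 48+48=96
- B+C+G: cost 6+6+7=19, value 48+36+10=94
- B+D: cost 6+12=18, value 48+40=88
Best: 132 util.

132 util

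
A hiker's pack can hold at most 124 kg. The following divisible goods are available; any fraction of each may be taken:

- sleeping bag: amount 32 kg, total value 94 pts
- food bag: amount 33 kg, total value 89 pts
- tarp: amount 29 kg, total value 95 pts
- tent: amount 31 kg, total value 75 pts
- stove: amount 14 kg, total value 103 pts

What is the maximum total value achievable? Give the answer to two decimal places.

419.71

Take in order of value per unit:
- stove (103/14 per unit): all 14 → value 103, running total 103.00
- tarp (95/29 per unit): all 29 → value 95, running total 198.00
- sleeping bag (94/32 per unit): all 32 → value 94, running total 292.00
- food bag (89/33 per unit): all 33 → value 89, running total 381.00
- tent (75/31 per unit): 16 of 31 → value 16×75/31 = 38.7097, running total 419.71
Total 419.71.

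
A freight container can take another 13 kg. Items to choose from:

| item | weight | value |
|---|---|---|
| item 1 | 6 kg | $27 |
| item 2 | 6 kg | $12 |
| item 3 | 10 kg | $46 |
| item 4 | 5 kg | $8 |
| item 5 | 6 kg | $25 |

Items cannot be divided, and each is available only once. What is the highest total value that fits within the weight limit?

Check high-value combinations within 13 kg:
- item 1+item 5: weight 6+6=12, value 27+25=52
- item 3: weight 10, value 46
- item 1+item 2: weight 6+6=12, value 27+12=39
Best: $52.

$52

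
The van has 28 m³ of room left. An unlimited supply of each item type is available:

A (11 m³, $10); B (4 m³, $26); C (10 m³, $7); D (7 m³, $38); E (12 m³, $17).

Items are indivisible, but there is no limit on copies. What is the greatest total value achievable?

Best value-per-unit is B at 26/4, and filling with it alone uses volume 7×4=28. No mix of the others beats 7×26 = 182.

$182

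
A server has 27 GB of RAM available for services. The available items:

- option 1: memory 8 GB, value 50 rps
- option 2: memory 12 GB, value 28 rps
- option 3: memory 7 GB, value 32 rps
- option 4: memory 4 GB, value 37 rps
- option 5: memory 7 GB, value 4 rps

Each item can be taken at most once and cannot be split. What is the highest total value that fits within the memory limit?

This is a 0/1 knapsack; check combinations near the capacity.
- option 1+option 3+option 4+option 5: memory 8+7+4+7=26, value 50+32+37+4=123
- option 1+option 3+option 4: memory 8+7+4=19, value 50+32+37=119
- option 1+option 2+option 4: memory 8+12+4=24, value 50+28+37=115
Best: 123 rps.

123 rps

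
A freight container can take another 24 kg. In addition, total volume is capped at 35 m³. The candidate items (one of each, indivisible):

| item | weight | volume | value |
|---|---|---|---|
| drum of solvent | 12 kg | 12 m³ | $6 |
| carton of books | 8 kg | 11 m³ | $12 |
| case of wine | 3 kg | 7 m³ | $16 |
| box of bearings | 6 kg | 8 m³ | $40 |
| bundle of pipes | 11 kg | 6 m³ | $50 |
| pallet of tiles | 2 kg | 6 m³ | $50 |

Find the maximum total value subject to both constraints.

Feasible sets respecting both limits:
- case of wine+box of bearings+bundle of pipes+pallet of tiles: weight 22, volume 27, value 156
- box of bearings+bundle of pipes+pallet of tiles: weight 19, volume 20, value 140
- carton of books+case of wine+bundle of pipes+pallet of tiles: weight 24, volume 30, value 128
Best: $156.

$156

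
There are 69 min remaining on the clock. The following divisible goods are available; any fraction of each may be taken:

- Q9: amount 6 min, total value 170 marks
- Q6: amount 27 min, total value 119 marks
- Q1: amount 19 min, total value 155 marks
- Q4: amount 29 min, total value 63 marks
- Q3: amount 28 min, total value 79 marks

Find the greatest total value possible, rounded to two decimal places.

Take in order of value per unit:
- Q9 (170/6 per unit): all 6 → value 170, running total 170.00
- Q1 (155/19 per unit): all 19 → value 155, running total 325.00
- Q6 (119/27 per unit): all 27 → value 119, running total 444.00
- Q3 (79/28 per unit): 17 of 28 → value 17×79/28 = 47.9643, running total 491.96
Total 491.96.

491.96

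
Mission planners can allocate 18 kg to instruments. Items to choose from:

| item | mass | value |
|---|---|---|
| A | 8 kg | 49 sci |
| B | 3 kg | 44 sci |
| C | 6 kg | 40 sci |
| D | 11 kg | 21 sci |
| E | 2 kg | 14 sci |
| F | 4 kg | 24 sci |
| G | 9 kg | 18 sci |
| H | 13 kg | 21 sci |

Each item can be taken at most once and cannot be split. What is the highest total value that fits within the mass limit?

133 sci

Check high-value combinations within 18 kg:
- A+B+C: mass 8+3+6=17, value 49+44+40=133
- A+B+E+F: mass 8+3+2+4=17, value 49+44+14+24=131
- B+C+E+F: mass 3+6+2+4=15, value 44+40+14+24=122
Best: 133 sci.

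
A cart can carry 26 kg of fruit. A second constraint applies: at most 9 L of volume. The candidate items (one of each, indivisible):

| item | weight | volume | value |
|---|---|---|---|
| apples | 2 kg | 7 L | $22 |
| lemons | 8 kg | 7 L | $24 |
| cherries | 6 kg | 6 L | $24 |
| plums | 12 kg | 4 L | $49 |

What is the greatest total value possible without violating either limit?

$49

Feasible sets respecting both limits:
- plums: weight 12, volume 4, value 49
- lemons: weight 8, volume 7, value 24
- cherries: weight 6, volume 6, value 24
- apples: weight 2, volume 7, value 22
Best: $49.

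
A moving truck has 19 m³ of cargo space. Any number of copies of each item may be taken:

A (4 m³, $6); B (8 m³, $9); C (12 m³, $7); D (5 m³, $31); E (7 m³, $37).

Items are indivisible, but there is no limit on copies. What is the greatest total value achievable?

Best value-per-unit is D at 31/5; filling with it alone gives 3×31 = 93.
Optimal mix: 1×D + 2×E → volume 19, value 105.

$105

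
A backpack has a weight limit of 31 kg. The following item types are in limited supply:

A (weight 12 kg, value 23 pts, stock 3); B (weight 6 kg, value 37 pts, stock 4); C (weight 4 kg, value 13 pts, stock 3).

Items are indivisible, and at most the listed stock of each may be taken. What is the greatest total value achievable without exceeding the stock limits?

161 pts

Top feasible selections:
- 4×B + 1×C: weight 28, value 161
- 3×B + 3×C: weight 30, value 150
- 4×B: weight 24, value 148
- 3×B + 2×C: weight 26, value 137
Best: 161 pts.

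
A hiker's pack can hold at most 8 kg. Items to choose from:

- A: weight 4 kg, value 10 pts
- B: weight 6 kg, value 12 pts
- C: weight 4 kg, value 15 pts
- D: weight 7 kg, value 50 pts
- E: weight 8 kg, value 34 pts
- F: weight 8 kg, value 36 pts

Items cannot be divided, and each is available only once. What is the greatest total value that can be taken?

50 pts

Check high-value combinations within 8 kg:
- D: weight 7, value 50
- F: weight 8, value 36
- E: weight 8, value 34
- A+C: weight 4+4=8, value 10+15=25
- C: weight 4, value 15
Best: 50 pts.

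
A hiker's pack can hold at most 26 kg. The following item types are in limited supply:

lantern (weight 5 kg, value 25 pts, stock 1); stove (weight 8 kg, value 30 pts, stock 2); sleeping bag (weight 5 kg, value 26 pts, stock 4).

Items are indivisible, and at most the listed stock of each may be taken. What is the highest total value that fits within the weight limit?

Best selections within weight 26 and stock limits:
- 1×lantern + 4×sleeping bag: weight 25, value 129
- 2×stove + 2×sleeping bag: weight 26, value 112
- 1×lantern + 2×stove + 1×sleeping bag: weight 26, value 111
- 1×stove + 3×sleeping bag: weight 23, value 108
Best: 129 pts.

129 pts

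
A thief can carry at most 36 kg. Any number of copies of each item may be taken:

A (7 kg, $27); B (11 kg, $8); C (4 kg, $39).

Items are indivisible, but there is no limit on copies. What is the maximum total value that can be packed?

Best value-per-unit is C at 39/4, and filling with it alone uses weight 9×4=36. No mix of the others beats 9×39 = 351.

$351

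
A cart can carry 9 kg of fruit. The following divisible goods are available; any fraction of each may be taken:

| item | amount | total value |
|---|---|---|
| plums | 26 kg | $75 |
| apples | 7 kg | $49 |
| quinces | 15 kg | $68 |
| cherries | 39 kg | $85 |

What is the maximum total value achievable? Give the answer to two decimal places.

Take in order of value per unit:
- apples (49/7 per unit): all 7 → value 49, running total 49.00
- quinces (68/15 per unit): 2 of 15 → value 2×68/15 = 9.0667, running total 58.07
Total 58.07.

58.07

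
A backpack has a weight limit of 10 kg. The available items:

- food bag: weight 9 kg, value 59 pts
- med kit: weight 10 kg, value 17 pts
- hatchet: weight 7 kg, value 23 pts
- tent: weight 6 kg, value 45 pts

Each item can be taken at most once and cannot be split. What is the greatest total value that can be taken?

59 pts

This is a 0/1 knapsack; check combinations near the capacity.
- food bag: weight 9, value 59
- tent: weight 6, value 45
- hatchet: weight 7, value 23
Best: 59 pts.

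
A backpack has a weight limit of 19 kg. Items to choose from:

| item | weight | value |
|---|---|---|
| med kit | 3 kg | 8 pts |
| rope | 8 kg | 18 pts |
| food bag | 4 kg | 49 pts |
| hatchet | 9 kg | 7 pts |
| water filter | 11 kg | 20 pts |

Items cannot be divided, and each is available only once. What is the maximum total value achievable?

Check high-value combinations within 19 kg:
- med kit+food bag+water filter: weight 3+4+11=18, value 8+49+20=77
- med kit+rope+food bag: weight 3+8+4=15, value 8+18+49=75
- food bag+water filter: weight 4+11=15, value 49+20=69
- rope+food bag: weight 8+4=12, value 18+49=67
Best: 77 pts.

77 pts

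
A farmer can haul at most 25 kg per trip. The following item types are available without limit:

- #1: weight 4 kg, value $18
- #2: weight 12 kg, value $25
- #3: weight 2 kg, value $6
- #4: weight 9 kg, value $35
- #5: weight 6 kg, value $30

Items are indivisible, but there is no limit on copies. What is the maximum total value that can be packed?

Best value-per-unit is #5 at 30/6, and filling with it alone uses weight 4×6=24. No mix of the others beats 4×30 = 120.

$120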